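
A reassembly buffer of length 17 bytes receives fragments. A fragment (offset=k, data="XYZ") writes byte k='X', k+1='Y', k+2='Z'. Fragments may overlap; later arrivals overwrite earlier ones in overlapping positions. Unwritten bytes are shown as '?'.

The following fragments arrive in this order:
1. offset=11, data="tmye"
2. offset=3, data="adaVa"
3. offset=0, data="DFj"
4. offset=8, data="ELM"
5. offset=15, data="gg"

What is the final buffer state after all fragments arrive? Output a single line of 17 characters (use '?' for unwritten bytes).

Fragment 1: offset=11 data="tmye" -> buffer=???????????tmye??
Fragment 2: offset=3 data="adaVa" -> buffer=???adaVa???tmye??
Fragment 3: offset=0 data="DFj" -> buffer=DFjadaVa???tmye??
Fragment 4: offset=8 data="ELM" -> buffer=DFjadaVaELMtmye??
Fragment 5: offset=15 data="gg" -> buffer=DFjadaVaELMtmyegg

Answer: DFjadaVaELMtmyegg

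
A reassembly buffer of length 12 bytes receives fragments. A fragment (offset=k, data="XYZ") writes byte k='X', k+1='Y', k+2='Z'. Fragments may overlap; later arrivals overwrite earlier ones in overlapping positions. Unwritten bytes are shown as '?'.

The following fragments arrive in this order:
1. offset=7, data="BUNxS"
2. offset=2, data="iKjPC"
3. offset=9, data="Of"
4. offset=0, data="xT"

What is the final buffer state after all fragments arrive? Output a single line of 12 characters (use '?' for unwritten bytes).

Answer: xTiKjPCBUOfS

Derivation:
Fragment 1: offset=7 data="BUNxS" -> buffer=???????BUNxS
Fragment 2: offset=2 data="iKjPC" -> buffer=??iKjPCBUNxS
Fragment 3: offset=9 data="Of" -> buffer=??iKjPCBUOfS
Fragment 4: offset=0 data="xT" -> buffer=xTiKjPCBUOfS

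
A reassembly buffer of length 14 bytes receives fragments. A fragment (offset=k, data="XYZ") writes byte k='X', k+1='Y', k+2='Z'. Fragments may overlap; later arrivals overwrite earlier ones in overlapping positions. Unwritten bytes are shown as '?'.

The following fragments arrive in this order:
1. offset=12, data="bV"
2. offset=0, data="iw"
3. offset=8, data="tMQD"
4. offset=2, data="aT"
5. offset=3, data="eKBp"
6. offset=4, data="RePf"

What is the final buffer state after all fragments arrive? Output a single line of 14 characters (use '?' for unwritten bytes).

Fragment 1: offset=12 data="bV" -> buffer=????????????bV
Fragment 2: offset=0 data="iw" -> buffer=iw??????????bV
Fragment 3: offset=8 data="tMQD" -> buffer=iw??????tMQDbV
Fragment 4: offset=2 data="aT" -> buffer=iwaT????tMQDbV
Fragment 5: offset=3 data="eKBp" -> buffer=iwaeKBp?tMQDbV
Fragment 6: offset=4 data="RePf" -> buffer=iwaeRePftMQDbV

Answer: iwaeRePftMQDbV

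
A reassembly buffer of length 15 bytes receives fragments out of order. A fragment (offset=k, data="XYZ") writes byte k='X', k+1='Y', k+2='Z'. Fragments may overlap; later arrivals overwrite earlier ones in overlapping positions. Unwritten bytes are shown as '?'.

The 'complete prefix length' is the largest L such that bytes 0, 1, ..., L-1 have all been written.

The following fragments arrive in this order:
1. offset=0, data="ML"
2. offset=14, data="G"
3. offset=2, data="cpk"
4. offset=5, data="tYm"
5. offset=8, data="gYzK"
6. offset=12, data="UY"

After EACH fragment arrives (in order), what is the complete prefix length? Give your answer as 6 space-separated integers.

Fragment 1: offset=0 data="ML" -> buffer=ML????????????? -> prefix_len=2
Fragment 2: offset=14 data="G" -> buffer=ML????????????G -> prefix_len=2
Fragment 3: offset=2 data="cpk" -> buffer=MLcpk?????????G -> prefix_len=5
Fragment 4: offset=5 data="tYm" -> buffer=MLcpktYm??????G -> prefix_len=8
Fragment 5: offset=8 data="gYzK" -> buffer=MLcpktYmgYzK??G -> prefix_len=12
Fragment 6: offset=12 data="UY" -> buffer=MLcpktYmgYzKUYG -> prefix_len=15

Answer: 2 2 5 8 12 15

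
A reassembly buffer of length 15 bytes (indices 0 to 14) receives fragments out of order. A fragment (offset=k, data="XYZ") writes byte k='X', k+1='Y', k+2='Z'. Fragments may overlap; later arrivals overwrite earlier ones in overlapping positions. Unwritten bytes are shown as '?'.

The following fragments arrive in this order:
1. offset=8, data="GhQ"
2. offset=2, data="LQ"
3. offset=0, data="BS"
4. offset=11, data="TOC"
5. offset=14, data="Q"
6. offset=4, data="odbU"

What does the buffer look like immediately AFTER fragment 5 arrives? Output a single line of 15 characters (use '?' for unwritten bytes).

Fragment 1: offset=8 data="GhQ" -> buffer=????????GhQ????
Fragment 2: offset=2 data="LQ" -> buffer=??LQ????GhQ????
Fragment 3: offset=0 data="BS" -> buffer=BSLQ????GhQ????
Fragment 4: offset=11 data="TOC" -> buffer=BSLQ????GhQTOC?
Fragment 5: offset=14 data="Q" -> buffer=BSLQ????GhQTOCQ

Answer: BSLQ????GhQTOCQ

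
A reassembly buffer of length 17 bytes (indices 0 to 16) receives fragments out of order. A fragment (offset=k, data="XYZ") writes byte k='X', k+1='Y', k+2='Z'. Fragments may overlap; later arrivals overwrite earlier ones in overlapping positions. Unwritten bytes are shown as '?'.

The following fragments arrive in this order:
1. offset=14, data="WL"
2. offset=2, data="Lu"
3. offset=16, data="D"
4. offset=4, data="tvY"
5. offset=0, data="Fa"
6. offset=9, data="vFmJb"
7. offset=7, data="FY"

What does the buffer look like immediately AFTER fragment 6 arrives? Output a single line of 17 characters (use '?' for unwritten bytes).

Answer: FaLutvY??vFmJbWLD

Derivation:
Fragment 1: offset=14 data="WL" -> buffer=??????????????WL?
Fragment 2: offset=2 data="Lu" -> buffer=??Lu??????????WL?
Fragment 3: offset=16 data="D" -> buffer=??Lu??????????WLD
Fragment 4: offset=4 data="tvY" -> buffer=??LutvY???????WLD
Fragment 5: offset=0 data="Fa" -> buffer=FaLutvY???????WLD
Fragment 6: offset=9 data="vFmJb" -> buffer=FaLutvY??vFmJbWLD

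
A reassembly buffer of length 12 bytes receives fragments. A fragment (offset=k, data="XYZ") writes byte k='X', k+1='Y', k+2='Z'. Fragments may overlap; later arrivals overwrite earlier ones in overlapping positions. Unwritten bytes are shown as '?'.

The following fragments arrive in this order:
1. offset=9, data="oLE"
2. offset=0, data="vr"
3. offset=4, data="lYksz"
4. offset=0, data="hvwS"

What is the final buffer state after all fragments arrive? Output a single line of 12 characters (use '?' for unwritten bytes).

Fragment 1: offset=9 data="oLE" -> buffer=?????????oLE
Fragment 2: offset=0 data="vr" -> buffer=vr???????oLE
Fragment 3: offset=4 data="lYksz" -> buffer=vr??lYkszoLE
Fragment 4: offset=0 data="hvwS" -> buffer=hvwSlYkszoLE

Answer: hvwSlYkszoLE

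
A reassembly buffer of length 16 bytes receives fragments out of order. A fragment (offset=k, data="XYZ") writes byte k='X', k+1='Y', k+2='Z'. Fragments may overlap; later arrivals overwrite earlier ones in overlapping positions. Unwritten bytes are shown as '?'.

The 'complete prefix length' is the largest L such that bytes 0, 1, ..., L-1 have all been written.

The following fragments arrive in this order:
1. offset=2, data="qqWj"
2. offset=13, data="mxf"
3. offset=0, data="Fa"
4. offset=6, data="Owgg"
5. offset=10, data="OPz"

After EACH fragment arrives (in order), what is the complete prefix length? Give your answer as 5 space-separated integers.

Fragment 1: offset=2 data="qqWj" -> buffer=??qqWj?????????? -> prefix_len=0
Fragment 2: offset=13 data="mxf" -> buffer=??qqWj???????mxf -> prefix_len=0
Fragment 3: offset=0 data="Fa" -> buffer=FaqqWj???????mxf -> prefix_len=6
Fragment 4: offset=6 data="Owgg" -> buffer=FaqqWjOwgg???mxf -> prefix_len=10
Fragment 5: offset=10 data="OPz" -> buffer=FaqqWjOwggOPzmxf -> prefix_len=16

Answer: 0 0 6 10 16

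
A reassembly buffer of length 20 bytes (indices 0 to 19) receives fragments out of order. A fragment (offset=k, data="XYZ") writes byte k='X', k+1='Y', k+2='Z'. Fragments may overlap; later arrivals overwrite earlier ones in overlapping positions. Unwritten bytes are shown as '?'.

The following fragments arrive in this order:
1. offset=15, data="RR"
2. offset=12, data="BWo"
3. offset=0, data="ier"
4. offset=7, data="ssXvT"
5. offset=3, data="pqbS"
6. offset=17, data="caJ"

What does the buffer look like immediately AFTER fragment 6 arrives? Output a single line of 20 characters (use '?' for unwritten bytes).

Fragment 1: offset=15 data="RR" -> buffer=???????????????RR???
Fragment 2: offset=12 data="BWo" -> buffer=????????????BWoRR???
Fragment 3: offset=0 data="ier" -> buffer=ier?????????BWoRR???
Fragment 4: offset=7 data="ssXvT" -> buffer=ier????ssXvTBWoRR???
Fragment 5: offset=3 data="pqbS" -> buffer=ierpqbSssXvTBWoRR???
Fragment 6: offset=17 data="caJ" -> buffer=ierpqbSssXvTBWoRRcaJ

Answer: ierpqbSssXvTBWoRRcaJ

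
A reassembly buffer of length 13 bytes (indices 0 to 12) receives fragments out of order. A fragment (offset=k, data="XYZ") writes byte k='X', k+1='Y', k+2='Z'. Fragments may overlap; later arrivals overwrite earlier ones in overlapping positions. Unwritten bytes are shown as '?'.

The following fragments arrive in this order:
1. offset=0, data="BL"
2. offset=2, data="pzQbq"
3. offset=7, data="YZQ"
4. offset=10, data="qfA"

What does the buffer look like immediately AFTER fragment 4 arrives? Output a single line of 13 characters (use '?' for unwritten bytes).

Answer: BLpzQbqYZQqfA

Derivation:
Fragment 1: offset=0 data="BL" -> buffer=BL???????????
Fragment 2: offset=2 data="pzQbq" -> buffer=BLpzQbq??????
Fragment 3: offset=7 data="YZQ" -> buffer=BLpzQbqYZQ???
Fragment 4: offset=10 data="qfA" -> buffer=BLpzQbqYZQqfA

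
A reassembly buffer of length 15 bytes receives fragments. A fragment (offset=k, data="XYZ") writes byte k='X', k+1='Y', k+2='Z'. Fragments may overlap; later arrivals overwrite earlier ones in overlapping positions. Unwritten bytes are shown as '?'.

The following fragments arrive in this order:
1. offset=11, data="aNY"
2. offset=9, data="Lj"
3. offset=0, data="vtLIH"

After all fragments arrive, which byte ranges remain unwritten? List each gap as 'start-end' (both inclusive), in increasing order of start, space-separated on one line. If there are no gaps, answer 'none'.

Answer: 5-8 14-14

Derivation:
Fragment 1: offset=11 len=3
Fragment 2: offset=9 len=2
Fragment 3: offset=0 len=5
Gaps: 5-8 14-14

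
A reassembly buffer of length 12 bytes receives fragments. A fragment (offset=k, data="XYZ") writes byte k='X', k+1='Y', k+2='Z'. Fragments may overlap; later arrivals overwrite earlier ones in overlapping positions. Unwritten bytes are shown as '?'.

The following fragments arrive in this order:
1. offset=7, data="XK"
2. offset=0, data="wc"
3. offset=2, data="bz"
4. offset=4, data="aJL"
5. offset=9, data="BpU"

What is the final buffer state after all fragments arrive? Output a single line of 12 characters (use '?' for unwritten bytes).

Answer: wcbzaJLXKBpU

Derivation:
Fragment 1: offset=7 data="XK" -> buffer=???????XK???
Fragment 2: offset=0 data="wc" -> buffer=wc?????XK???
Fragment 3: offset=2 data="bz" -> buffer=wcbz???XK???
Fragment 4: offset=4 data="aJL" -> buffer=wcbzaJLXK???
Fragment 5: offset=9 data="BpU" -> buffer=wcbzaJLXKBpU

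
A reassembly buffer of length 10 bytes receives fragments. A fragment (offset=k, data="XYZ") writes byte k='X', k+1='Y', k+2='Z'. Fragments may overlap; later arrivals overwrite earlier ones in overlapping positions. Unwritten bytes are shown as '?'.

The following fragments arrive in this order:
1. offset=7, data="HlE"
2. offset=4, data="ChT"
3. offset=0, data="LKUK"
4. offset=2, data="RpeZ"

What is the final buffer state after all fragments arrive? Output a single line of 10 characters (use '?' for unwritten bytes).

Answer: LKRpeZTHlE

Derivation:
Fragment 1: offset=7 data="HlE" -> buffer=???????HlE
Fragment 2: offset=4 data="ChT" -> buffer=????ChTHlE
Fragment 3: offset=0 data="LKUK" -> buffer=LKUKChTHlE
Fragment 4: offset=2 data="RpeZ" -> buffer=LKRpeZTHlE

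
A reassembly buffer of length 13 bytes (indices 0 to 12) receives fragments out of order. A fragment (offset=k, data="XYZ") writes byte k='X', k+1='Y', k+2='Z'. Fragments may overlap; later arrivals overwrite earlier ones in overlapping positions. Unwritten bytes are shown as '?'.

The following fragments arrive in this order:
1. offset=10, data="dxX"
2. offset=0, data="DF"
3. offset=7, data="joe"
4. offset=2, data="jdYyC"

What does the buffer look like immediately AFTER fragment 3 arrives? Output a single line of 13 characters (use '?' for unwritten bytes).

Fragment 1: offset=10 data="dxX" -> buffer=??????????dxX
Fragment 2: offset=0 data="DF" -> buffer=DF????????dxX
Fragment 3: offset=7 data="joe" -> buffer=DF?????joedxX

Answer: DF?????joedxX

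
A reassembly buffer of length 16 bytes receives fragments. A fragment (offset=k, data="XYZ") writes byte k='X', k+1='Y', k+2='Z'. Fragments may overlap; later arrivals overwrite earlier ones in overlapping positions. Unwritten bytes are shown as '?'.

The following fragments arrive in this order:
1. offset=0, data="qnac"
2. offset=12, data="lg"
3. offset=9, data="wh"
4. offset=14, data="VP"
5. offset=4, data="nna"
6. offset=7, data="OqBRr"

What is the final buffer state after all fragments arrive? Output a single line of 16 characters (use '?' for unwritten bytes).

Fragment 1: offset=0 data="qnac" -> buffer=qnac????????????
Fragment 2: offset=12 data="lg" -> buffer=qnac????????lg??
Fragment 3: offset=9 data="wh" -> buffer=qnac?????wh?lg??
Fragment 4: offset=14 data="VP" -> buffer=qnac?????wh?lgVP
Fragment 5: offset=4 data="nna" -> buffer=qnacnna??wh?lgVP
Fragment 6: offset=7 data="OqBRr" -> buffer=qnacnnaOqBRrlgVP

Answer: qnacnnaOqBRrlgVP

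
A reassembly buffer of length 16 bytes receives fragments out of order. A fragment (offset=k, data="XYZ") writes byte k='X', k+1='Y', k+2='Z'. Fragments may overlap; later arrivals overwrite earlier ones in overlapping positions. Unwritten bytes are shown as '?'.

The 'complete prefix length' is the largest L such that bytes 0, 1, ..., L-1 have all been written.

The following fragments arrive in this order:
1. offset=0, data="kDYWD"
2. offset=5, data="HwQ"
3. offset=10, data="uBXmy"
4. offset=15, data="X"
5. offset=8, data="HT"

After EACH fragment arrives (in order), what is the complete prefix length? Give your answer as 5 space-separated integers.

Answer: 5 8 8 8 16

Derivation:
Fragment 1: offset=0 data="kDYWD" -> buffer=kDYWD??????????? -> prefix_len=5
Fragment 2: offset=5 data="HwQ" -> buffer=kDYWDHwQ???????? -> prefix_len=8
Fragment 3: offset=10 data="uBXmy" -> buffer=kDYWDHwQ??uBXmy? -> prefix_len=8
Fragment 4: offset=15 data="X" -> buffer=kDYWDHwQ??uBXmyX -> prefix_len=8
Fragment 5: offset=8 data="HT" -> buffer=kDYWDHwQHTuBXmyX -> prefix_len=16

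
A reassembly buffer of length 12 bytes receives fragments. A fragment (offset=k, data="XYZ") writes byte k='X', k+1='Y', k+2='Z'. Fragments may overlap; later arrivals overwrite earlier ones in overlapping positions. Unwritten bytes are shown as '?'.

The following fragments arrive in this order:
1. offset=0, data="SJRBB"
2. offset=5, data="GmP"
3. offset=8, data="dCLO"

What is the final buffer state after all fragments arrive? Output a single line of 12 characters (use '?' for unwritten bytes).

Answer: SJRBBGmPdCLO

Derivation:
Fragment 1: offset=0 data="SJRBB" -> buffer=SJRBB???????
Fragment 2: offset=5 data="GmP" -> buffer=SJRBBGmP????
Fragment 3: offset=8 data="dCLO" -> buffer=SJRBBGmPdCLO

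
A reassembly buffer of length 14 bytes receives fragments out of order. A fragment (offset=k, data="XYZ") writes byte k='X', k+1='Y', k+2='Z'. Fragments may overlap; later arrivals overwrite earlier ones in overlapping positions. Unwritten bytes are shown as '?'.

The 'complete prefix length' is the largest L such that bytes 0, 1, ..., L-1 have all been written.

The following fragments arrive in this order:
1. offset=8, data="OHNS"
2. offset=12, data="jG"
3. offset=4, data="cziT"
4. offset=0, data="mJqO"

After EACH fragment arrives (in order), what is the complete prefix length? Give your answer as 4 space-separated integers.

Answer: 0 0 0 14

Derivation:
Fragment 1: offset=8 data="OHNS" -> buffer=????????OHNS?? -> prefix_len=0
Fragment 2: offset=12 data="jG" -> buffer=????????OHNSjG -> prefix_len=0
Fragment 3: offset=4 data="cziT" -> buffer=????cziTOHNSjG -> prefix_len=0
Fragment 4: offset=0 data="mJqO" -> buffer=mJqOcziTOHNSjG -> prefix_len=14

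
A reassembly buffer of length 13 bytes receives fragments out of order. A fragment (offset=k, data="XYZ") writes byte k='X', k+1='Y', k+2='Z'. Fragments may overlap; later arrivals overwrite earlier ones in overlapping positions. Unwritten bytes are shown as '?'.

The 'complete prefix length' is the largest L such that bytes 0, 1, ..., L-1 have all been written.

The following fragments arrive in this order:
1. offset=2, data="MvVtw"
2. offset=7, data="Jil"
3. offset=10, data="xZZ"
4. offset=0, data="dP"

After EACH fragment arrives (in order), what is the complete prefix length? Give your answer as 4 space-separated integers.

Answer: 0 0 0 13

Derivation:
Fragment 1: offset=2 data="MvVtw" -> buffer=??MvVtw?????? -> prefix_len=0
Fragment 2: offset=7 data="Jil" -> buffer=??MvVtwJil??? -> prefix_len=0
Fragment 3: offset=10 data="xZZ" -> buffer=??MvVtwJilxZZ -> prefix_len=0
Fragment 4: offset=0 data="dP" -> buffer=dPMvVtwJilxZZ -> prefix_len=13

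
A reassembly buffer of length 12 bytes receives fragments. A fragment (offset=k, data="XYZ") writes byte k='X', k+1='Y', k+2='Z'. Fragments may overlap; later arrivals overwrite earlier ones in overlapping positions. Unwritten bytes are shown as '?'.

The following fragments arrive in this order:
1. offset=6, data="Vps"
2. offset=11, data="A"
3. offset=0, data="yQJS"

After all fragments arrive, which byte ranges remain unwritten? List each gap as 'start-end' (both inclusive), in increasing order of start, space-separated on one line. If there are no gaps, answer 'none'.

Fragment 1: offset=6 len=3
Fragment 2: offset=11 len=1
Fragment 3: offset=0 len=4
Gaps: 4-5 9-10

Answer: 4-5 9-10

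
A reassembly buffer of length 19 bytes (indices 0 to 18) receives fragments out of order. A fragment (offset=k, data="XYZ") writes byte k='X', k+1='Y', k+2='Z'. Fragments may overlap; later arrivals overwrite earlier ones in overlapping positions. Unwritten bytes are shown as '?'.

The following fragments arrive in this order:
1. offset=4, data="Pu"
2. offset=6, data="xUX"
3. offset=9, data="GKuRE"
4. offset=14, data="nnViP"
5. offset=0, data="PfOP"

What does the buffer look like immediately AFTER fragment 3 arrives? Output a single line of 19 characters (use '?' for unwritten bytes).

Answer: ????PuxUXGKuRE?????

Derivation:
Fragment 1: offset=4 data="Pu" -> buffer=????Pu?????????????
Fragment 2: offset=6 data="xUX" -> buffer=????PuxUX??????????
Fragment 3: offset=9 data="GKuRE" -> buffer=????PuxUXGKuRE?????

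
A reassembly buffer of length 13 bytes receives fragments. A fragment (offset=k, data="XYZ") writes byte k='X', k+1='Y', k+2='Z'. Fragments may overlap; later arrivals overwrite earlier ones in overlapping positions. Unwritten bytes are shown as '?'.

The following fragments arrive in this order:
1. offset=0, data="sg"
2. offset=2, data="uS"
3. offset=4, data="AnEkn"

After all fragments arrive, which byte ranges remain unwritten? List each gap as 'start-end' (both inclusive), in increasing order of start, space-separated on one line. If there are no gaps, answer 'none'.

Fragment 1: offset=0 len=2
Fragment 2: offset=2 len=2
Fragment 3: offset=4 len=5
Gaps: 9-12

Answer: 9-12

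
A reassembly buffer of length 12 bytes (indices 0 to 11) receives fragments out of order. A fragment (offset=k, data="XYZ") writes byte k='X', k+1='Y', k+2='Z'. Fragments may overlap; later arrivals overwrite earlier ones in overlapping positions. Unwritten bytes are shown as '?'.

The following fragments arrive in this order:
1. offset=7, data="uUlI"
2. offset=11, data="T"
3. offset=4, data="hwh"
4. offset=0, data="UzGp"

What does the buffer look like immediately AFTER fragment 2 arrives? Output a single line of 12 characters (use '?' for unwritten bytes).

Answer: ???????uUlIT

Derivation:
Fragment 1: offset=7 data="uUlI" -> buffer=???????uUlI?
Fragment 2: offset=11 data="T" -> buffer=???????uUlIT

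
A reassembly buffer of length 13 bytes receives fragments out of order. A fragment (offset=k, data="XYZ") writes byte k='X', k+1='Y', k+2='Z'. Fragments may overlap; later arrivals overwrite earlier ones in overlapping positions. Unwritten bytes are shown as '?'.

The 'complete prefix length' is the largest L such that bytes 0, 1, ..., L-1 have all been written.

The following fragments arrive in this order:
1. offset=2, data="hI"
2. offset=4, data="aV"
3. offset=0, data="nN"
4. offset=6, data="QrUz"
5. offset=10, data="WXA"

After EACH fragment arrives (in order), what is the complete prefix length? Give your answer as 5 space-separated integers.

Fragment 1: offset=2 data="hI" -> buffer=??hI????????? -> prefix_len=0
Fragment 2: offset=4 data="aV" -> buffer=??hIaV??????? -> prefix_len=0
Fragment 3: offset=0 data="nN" -> buffer=nNhIaV??????? -> prefix_len=6
Fragment 4: offset=6 data="QrUz" -> buffer=nNhIaVQrUz??? -> prefix_len=10
Fragment 5: offset=10 data="WXA" -> buffer=nNhIaVQrUzWXA -> prefix_len=13

Answer: 0 0 6 10 13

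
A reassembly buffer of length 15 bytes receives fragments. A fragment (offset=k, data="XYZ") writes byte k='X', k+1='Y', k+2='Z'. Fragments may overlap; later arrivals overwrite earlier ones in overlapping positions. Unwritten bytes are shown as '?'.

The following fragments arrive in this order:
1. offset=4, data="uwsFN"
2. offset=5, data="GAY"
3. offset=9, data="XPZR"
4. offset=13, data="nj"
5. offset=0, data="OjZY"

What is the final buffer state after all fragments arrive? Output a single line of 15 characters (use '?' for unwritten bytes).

Answer: OjZYuGAYNXPZRnj

Derivation:
Fragment 1: offset=4 data="uwsFN" -> buffer=????uwsFN??????
Fragment 2: offset=5 data="GAY" -> buffer=????uGAYN??????
Fragment 3: offset=9 data="XPZR" -> buffer=????uGAYNXPZR??
Fragment 4: offset=13 data="nj" -> buffer=????uGAYNXPZRnj
Fragment 5: offset=0 data="OjZY" -> buffer=OjZYuGAYNXPZRnj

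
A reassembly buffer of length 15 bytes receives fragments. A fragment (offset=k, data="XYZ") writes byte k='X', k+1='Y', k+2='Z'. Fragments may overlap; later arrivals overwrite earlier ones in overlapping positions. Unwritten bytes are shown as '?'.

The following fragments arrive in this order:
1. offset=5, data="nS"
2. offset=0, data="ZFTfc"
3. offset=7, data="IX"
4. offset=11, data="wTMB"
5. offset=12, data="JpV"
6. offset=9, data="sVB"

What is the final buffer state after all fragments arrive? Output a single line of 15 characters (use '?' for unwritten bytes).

Fragment 1: offset=5 data="nS" -> buffer=?????nS????????
Fragment 2: offset=0 data="ZFTfc" -> buffer=ZFTfcnS????????
Fragment 3: offset=7 data="IX" -> buffer=ZFTfcnSIX??????
Fragment 4: offset=11 data="wTMB" -> buffer=ZFTfcnSIX??wTMB
Fragment 5: offset=12 data="JpV" -> buffer=ZFTfcnSIX??wJpV
Fragment 6: offset=9 data="sVB" -> buffer=ZFTfcnSIXsVBJpV

Answer: ZFTfcnSIXsVBJpV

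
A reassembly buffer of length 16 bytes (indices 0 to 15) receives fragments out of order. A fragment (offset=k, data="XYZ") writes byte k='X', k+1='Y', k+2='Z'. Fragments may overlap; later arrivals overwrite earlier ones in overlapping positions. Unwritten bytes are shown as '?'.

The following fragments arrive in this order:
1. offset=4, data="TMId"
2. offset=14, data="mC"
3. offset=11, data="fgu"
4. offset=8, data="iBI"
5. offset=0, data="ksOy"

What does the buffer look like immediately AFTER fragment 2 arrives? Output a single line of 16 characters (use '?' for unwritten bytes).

Fragment 1: offset=4 data="TMId" -> buffer=????TMId????????
Fragment 2: offset=14 data="mC" -> buffer=????TMId??????mC

Answer: ????TMId??????mC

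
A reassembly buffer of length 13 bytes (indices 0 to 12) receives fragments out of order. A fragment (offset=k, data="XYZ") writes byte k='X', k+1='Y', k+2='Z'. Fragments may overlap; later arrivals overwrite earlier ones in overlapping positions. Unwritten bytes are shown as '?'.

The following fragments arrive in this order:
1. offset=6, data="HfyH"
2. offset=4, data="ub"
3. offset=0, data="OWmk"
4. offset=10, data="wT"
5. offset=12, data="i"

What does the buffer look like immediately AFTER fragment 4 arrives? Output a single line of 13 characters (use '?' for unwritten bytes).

Fragment 1: offset=6 data="HfyH" -> buffer=??????HfyH???
Fragment 2: offset=4 data="ub" -> buffer=????ubHfyH???
Fragment 3: offset=0 data="OWmk" -> buffer=OWmkubHfyH???
Fragment 4: offset=10 data="wT" -> buffer=OWmkubHfyHwT?

Answer: OWmkubHfyHwT?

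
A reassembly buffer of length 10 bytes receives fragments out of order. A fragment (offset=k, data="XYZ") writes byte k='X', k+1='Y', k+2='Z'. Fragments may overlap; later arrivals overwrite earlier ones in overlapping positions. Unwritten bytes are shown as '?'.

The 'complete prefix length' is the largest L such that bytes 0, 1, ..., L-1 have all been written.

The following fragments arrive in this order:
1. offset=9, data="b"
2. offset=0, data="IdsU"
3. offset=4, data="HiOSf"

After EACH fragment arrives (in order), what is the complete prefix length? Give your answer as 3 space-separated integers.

Answer: 0 4 10

Derivation:
Fragment 1: offset=9 data="b" -> buffer=?????????b -> prefix_len=0
Fragment 2: offset=0 data="IdsU" -> buffer=IdsU?????b -> prefix_len=4
Fragment 3: offset=4 data="HiOSf" -> buffer=IdsUHiOSfb -> prefix_len=10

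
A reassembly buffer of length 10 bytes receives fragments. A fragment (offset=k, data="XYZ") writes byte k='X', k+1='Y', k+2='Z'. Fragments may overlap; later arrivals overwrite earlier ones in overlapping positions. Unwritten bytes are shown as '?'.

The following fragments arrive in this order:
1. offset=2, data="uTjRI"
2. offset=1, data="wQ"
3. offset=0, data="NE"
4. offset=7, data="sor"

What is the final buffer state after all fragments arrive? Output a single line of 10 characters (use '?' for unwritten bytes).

Fragment 1: offset=2 data="uTjRI" -> buffer=??uTjRI???
Fragment 2: offset=1 data="wQ" -> buffer=?wQTjRI???
Fragment 3: offset=0 data="NE" -> buffer=NEQTjRI???
Fragment 4: offset=7 data="sor" -> buffer=NEQTjRIsor

Answer: NEQTjRIsor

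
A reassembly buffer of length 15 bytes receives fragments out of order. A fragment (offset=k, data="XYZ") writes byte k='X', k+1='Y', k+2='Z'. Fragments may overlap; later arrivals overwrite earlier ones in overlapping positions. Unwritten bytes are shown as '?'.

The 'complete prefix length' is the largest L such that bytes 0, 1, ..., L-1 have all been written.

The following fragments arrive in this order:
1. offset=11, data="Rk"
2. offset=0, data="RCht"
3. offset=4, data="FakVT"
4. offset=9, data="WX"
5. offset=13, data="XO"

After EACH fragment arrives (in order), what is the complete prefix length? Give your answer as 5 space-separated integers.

Answer: 0 4 9 13 15

Derivation:
Fragment 1: offset=11 data="Rk" -> buffer=???????????Rk?? -> prefix_len=0
Fragment 2: offset=0 data="RCht" -> buffer=RCht???????Rk?? -> prefix_len=4
Fragment 3: offset=4 data="FakVT" -> buffer=RChtFakVT??Rk?? -> prefix_len=9
Fragment 4: offset=9 data="WX" -> buffer=RChtFakVTWXRk?? -> prefix_len=13
Fragment 5: offset=13 data="XO" -> buffer=RChtFakVTWXRkXO -> prefix_len=15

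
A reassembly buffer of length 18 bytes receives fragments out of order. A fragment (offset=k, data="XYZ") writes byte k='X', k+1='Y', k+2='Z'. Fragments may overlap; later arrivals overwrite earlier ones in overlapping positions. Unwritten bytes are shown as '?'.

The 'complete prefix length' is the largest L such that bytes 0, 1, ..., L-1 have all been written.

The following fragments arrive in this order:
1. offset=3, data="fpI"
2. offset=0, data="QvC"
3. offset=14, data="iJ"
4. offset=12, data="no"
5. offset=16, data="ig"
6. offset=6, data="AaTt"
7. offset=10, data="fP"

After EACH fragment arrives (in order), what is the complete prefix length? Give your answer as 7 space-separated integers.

Fragment 1: offset=3 data="fpI" -> buffer=???fpI???????????? -> prefix_len=0
Fragment 2: offset=0 data="QvC" -> buffer=QvCfpI???????????? -> prefix_len=6
Fragment 3: offset=14 data="iJ" -> buffer=QvCfpI????????iJ?? -> prefix_len=6
Fragment 4: offset=12 data="no" -> buffer=QvCfpI??????noiJ?? -> prefix_len=6
Fragment 5: offset=16 data="ig" -> buffer=QvCfpI??????noiJig -> prefix_len=6
Fragment 6: offset=6 data="AaTt" -> buffer=QvCfpIAaTt??noiJig -> prefix_len=10
Fragment 7: offset=10 data="fP" -> buffer=QvCfpIAaTtfPnoiJig -> prefix_len=18

Answer: 0 6 6 6 6 10 18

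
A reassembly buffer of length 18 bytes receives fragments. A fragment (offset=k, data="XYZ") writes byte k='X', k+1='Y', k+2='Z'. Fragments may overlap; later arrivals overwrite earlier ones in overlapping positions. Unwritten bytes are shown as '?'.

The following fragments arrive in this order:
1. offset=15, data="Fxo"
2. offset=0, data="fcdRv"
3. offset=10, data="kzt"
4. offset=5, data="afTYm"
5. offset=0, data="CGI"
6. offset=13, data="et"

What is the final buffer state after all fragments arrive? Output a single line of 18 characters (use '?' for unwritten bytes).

Fragment 1: offset=15 data="Fxo" -> buffer=???????????????Fxo
Fragment 2: offset=0 data="fcdRv" -> buffer=fcdRv??????????Fxo
Fragment 3: offset=10 data="kzt" -> buffer=fcdRv?????kzt??Fxo
Fragment 4: offset=5 data="afTYm" -> buffer=fcdRvafTYmkzt??Fxo
Fragment 5: offset=0 data="CGI" -> buffer=CGIRvafTYmkzt??Fxo
Fragment 6: offset=13 data="et" -> buffer=CGIRvafTYmkztetFxo

Answer: CGIRvafTYmkztetFxo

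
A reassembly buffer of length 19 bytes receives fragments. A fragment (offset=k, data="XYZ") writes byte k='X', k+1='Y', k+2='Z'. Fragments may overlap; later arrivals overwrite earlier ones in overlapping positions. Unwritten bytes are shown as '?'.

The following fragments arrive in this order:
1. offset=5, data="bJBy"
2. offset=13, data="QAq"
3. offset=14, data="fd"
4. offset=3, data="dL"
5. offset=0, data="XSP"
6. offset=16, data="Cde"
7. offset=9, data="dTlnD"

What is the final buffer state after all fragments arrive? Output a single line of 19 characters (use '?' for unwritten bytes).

Fragment 1: offset=5 data="bJBy" -> buffer=?????bJBy??????????
Fragment 2: offset=13 data="QAq" -> buffer=?????bJBy????QAq???
Fragment 3: offset=14 data="fd" -> buffer=?????bJBy????Qfd???
Fragment 4: offset=3 data="dL" -> buffer=???dLbJBy????Qfd???
Fragment 5: offset=0 data="XSP" -> buffer=XSPdLbJBy????Qfd???
Fragment 6: offset=16 data="Cde" -> buffer=XSPdLbJBy????QfdCde
Fragment 7: offset=9 data="dTlnD" -> buffer=XSPdLbJBydTlnDfdCde

Answer: XSPdLbJBydTlnDfdCde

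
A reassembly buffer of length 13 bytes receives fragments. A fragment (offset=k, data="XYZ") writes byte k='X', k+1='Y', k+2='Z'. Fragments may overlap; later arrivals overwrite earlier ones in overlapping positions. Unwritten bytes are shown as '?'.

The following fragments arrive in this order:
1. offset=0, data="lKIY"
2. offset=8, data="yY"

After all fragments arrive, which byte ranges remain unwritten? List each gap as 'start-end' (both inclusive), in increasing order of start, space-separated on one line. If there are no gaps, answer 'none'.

Fragment 1: offset=0 len=4
Fragment 2: offset=8 len=2
Gaps: 4-7 10-12

Answer: 4-7 10-12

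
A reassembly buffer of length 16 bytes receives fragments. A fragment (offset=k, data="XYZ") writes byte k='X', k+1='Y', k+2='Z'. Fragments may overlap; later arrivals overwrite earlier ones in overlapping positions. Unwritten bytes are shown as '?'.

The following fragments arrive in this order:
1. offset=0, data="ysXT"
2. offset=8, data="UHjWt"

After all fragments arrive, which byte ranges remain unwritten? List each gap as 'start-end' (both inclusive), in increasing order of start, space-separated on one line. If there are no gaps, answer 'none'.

Answer: 4-7 13-15

Derivation:
Fragment 1: offset=0 len=4
Fragment 2: offset=8 len=5
Gaps: 4-7 13-15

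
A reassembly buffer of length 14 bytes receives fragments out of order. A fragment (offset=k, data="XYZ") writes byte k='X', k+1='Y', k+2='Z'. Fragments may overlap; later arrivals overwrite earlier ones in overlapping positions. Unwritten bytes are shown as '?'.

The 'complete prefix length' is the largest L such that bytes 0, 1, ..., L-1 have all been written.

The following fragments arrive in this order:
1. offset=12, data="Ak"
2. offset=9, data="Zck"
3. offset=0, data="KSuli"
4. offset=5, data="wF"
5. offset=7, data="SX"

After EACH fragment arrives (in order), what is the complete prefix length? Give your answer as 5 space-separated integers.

Answer: 0 0 5 7 14

Derivation:
Fragment 1: offset=12 data="Ak" -> buffer=????????????Ak -> prefix_len=0
Fragment 2: offset=9 data="Zck" -> buffer=?????????ZckAk -> prefix_len=0
Fragment 3: offset=0 data="KSuli" -> buffer=KSuli????ZckAk -> prefix_len=5
Fragment 4: offset=5 data="wF" -> buffer=KSuliwF??ZckAk -> prefix_len=7
Fragment 5: offset=7 data="SX" -> buffer=KSuliwFSXZckAk -> prefix_len=14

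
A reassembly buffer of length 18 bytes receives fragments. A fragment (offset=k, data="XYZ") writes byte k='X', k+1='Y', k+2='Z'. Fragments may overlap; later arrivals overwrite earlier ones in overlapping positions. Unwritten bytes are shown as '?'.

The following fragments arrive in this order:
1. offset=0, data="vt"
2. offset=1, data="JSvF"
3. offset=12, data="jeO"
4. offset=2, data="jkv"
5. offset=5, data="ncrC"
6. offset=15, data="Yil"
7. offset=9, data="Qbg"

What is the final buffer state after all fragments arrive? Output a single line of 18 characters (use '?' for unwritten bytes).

Fragment 1: offset=0 data="vt" -> buffer=vt????????????????
Fragment 2: offset=1 data="JSvF" -> buffer=vJSvF?????????????
Fragment 3: offset=12 data="jeO" -> buffer=vJSvF???????jeO???
Fragment 4: offset=2 data="jkv" -> buffer=vJjkv???????jeO???
Fragment 5: offset=5 data="ncrC" -> buffer=vJjkvncrC???jeO???
Fragment 6: offset=15 data="Yil" -> buffer=vJjkvncrC???jeOYil
Fragment 7: offset=9 data="Qbg" -> buffer=vJjkvncrCQbgjeOYil

Answer: vJjkvncrCQbgjeOYil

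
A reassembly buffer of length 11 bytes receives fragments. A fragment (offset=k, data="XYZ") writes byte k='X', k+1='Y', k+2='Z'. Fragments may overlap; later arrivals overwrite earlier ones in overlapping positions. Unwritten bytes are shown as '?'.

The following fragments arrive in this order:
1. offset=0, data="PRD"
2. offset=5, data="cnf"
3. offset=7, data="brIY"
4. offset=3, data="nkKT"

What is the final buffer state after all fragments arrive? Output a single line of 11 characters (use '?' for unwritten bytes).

Fragment 1: offset=0 data="PRD" -> buffer=PRD????????
Fragment 2: offset=5 data="cnf" -> buffer=PRD??cnf???
Fragment 3: offset=7 data="brIY" -> buffer=PRD??cnbrIY
Fragment 4: offset=3 data="nkKT" -> buffer=PRDnkKTbrIY

Answer: PRDnkKTbrIY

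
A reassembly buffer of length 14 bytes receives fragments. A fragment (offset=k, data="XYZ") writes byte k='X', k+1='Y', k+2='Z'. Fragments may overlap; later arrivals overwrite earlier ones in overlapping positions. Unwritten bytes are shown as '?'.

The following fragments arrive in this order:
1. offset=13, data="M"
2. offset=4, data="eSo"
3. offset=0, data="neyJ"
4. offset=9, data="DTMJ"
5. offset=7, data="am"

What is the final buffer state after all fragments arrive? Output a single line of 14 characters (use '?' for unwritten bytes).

Answer: neyJeSoamDTMJM

Derivation:
Fragment 1: offset=13 data="M" -> buffer=?????????????M
Fragment 2: offset=4 data="eSo" -> buffer=????eSo??????M
Fragment 3: offset=0 data="neyJ" -> buffer=neyJeSo??????M
Fragment 4: offset=9 data="DTMJ" -> buffer=neyJeSo??DTMJM
Fragment 5: offset=7 data="am" -> buffer=neyJeSoamDTMJM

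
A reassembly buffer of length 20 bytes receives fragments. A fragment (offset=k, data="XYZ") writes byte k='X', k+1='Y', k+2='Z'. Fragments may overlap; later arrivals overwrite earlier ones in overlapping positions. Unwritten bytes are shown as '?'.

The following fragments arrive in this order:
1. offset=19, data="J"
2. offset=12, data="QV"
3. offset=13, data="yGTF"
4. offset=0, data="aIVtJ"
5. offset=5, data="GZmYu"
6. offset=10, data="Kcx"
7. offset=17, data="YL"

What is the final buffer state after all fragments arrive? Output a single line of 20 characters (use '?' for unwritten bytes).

Answer: aIVtJGZmYuKcxyGTFYLJ

Derivation:
Fragment 1: offset=19 data="J" -> buffer=???????????????????J
Fragment 2: offset=12 data="QV" -> buffer=????????????QV?????J
Fragment 3: offset=13 data="yGTF" -> buffer=????????????QyGTF??J
Fragment 4: offset=0 data="aIVtJ" -> buffer=aIVtJ???????QyGTF??J
Fragment 5: offset=5 data="GZmYu" -> buffer=aIVtJGZmYu??QyGTF??J
Fragment 6: offset=10 data="Kcx" -> buffer=aIVtJGZmYuKcxyGTF??J
Fragment 7: offset=17 data="YL" -> buffer=aIVtJGZmYuKcxyGTFYLJ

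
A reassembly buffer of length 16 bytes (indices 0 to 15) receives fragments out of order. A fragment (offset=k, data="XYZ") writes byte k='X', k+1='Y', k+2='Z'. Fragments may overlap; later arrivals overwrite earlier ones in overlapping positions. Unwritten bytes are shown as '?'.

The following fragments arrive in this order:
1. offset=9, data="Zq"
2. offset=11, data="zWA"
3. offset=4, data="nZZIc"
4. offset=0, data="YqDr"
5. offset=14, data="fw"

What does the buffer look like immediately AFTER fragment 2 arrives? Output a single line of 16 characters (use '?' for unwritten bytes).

Fragment 1: offset=9 data="Zq" -> buffer=?????????Zq?????
Fragment 2: offset=11 data="zWA" -> buffer=?????????ZqzWA??

Answer: ?????????ZqzWA??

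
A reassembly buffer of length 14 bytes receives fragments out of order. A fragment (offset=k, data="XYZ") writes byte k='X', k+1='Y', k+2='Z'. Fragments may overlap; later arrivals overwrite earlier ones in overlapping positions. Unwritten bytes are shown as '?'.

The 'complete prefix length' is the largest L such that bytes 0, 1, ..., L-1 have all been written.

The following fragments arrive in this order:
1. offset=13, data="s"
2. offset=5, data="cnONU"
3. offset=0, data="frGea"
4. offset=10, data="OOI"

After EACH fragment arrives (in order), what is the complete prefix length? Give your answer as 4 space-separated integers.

Answer: 0 0 10 14

Derivation:
Fragment 1: offset=13 data="s" -> buffer=?????????????s -> prefix_len=0
Fragment 2: offset=5 data="cnONU" -> buffer=?????cnONU???s -> prefix_len=0
Fragment 3: offset=0 data="frGea" -> buffer=frGeacnONU???s -> prefix_len=10
Fragment 4: offset=10 data="OOI" -> buffer=frGeacnONUOOIs -> prefix_len=14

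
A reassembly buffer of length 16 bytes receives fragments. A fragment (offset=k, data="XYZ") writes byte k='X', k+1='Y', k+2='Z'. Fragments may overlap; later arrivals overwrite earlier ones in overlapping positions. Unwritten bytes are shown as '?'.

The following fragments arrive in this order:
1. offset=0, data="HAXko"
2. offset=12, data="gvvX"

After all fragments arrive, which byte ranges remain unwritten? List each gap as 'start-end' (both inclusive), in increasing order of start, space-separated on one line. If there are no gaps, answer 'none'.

Answer: 5-11

Derivation:
Fragment 1: offset=0 len=5
Fragment 2: offset=12 len=4
Gaps: 5-11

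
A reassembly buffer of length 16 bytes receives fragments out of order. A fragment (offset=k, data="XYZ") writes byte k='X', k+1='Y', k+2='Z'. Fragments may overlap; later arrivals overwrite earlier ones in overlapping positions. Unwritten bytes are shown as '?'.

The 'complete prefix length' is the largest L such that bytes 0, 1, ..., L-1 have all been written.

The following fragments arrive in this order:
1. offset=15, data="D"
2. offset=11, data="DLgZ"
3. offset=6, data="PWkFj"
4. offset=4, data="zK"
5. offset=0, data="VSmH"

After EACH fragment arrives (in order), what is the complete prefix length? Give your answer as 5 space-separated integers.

Fragment 1: offset=15 data="D" -> buffer=???????????????D -> prefix_len=0
Fragment 2: offset=11 data="DLgZ" -> buffer=???????????DLgZD -> prefix_len=0
Fragment 3: offset=6 data="PWkFj" -> buffer=??????PWkFjDLgZD -> prefix_len=0
Fragment 4: offset=4 data="zK" -> buffer=????zKPWkFjDLgZD -> prefix_len=0
Fragment 5: offset=0 data="VSmH" -> buffer=VSmHzKPWkFjDLgZD -> prefix_len=16

Answer: 0 0 0 0 16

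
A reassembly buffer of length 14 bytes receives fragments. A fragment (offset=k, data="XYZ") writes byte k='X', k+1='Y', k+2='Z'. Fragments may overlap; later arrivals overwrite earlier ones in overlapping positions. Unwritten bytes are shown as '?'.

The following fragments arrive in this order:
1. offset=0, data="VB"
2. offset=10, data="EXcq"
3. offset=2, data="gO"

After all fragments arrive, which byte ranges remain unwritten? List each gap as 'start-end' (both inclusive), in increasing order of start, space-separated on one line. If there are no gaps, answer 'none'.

Fragment 1: offset=0 len=2
Fragment 2: offset=10 len=4
Fragment 3: offset=2 len=2
Gaps: 4-9

Answer: 4-9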